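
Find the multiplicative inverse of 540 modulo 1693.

1577

gcd(1693, 540) = 1  (1693 = 3·540 + 73, 540 = 7·73 + 29, 73 = 2·29 + 15, 29 = 1·15 + 14, 15 = 1·14 + 1, 14 = 14·1).
Back-substituting, 540·(-116) + 1693·(37) = 1.
So 540·-116 ≡ 1 (mod 1693), and -116 mod 1693 = 1577.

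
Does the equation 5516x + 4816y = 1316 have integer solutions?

yes

gcd(5516, 4816) = 28.
28 divides 1316, so integer solutions exist.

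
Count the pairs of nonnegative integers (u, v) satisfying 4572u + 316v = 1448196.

gcd(4572, 316) = 4.
By Bézout, 4572·(-32) + 316·(463) = 4.
One solution: (19, 4308).
General: u = 19 + 79t, v = 4308 - 1143t.
u ≥ 0 ⇒ t ≥ 0; v ≥ 0 ⇒ t ≤ 3. So t ∈ [0, 3]: 4 solutions.

4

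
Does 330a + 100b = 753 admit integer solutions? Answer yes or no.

gcd(330, 100) = 10  (330 = 3×100 + 30, 100 = 3×30 + 10, 30 = 3×10).
10 does not divide 753 (remainder 3), so no integer solutions.

no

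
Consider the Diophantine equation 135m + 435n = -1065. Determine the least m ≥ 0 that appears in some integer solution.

gcd(435, 135):
  435 = 3×135 + 30
  135 = 4×30 + 15
  30 = 2×15
so gcd(435, 135) = 15.
15 divides -1065, so solutions exist.
Back-substitute for Bézout coefficients:
  15 = 135 - 4×30
  ... = 135×(13) + 435×(-4)
Scale by -1065/15 = -71: (m₀, n₀) = (-923, 284).
General solution: m = -923 + 29t, n = 284 - 9t for integer t.
m ≥ 0: smallest is -923 mod 29 = 5 (at t = 32), with n = -4.

5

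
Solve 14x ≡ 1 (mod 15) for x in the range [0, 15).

14

gcd(15, 14) = 1.
By Bézout, 14*(-1) + 15*(1) = 1.
So 14*-1 ≡ 1 (mod 15), and -1 mod 15 = 14.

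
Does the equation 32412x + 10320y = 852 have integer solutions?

gcd(32412, 10320):
  32412 = 3×10320 + 1452
  10320 = 7×1452 + 156
  1452 = 9×156 + 48
  156 = 3×48 + 12
  48 = 4×12
so gcd(32412, 10320) = 12.
12 divides 852, so integer solutions exist.

yes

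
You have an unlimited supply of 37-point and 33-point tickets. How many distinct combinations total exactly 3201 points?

Need nonnegative integers with 37j + 33k = 3201.
gcd(37, 33) = 1, and 37·(-8) + 33·(9) = 1.
So (j₀, k₀) = (-25608, 28809); general j = -25608 + 33t, k = 28809 - 37t.
j ≥ 0 ⇒ t ≥ 776; k ≥ 0 ⇒ t ≤ 778. That's 3 values of t.

3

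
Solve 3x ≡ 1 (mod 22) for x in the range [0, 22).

gcd(22, 3) = 1  (22 = 7*3 + 1, 3 = 3*1).
Back-substituting, 3*(-7) + 22*(1) = 1.
So 3*-7 ≡ 1 (mod 22), and -7 mod 22 = 15.

15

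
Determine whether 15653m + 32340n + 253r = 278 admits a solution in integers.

gcd(32340, 15653) = 11  (32340 = 2×15653 + 1034, 15653 = 15×1034 + 143, 1034 = 7×143 + 33, 143 = 4×33 + 11, 33 = 3×11).
gcd(11, 253) = 11.
11 does not divide 278 (remainder 3), so no integer solutions.

no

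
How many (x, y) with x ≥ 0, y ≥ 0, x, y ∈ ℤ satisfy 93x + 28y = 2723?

1

gcd(93, 28) = 1.
By Bézout, 93*(-3) + 28*(10) = 1.
One solution: (7, 74).
General: x = 7 + 28t, y = 74 - 93t.
x ≥ 0 ⇒ t ≥ 0; y ≥ 0 ⇒ t ≤ 0. So t ∈ [0, 0]: 1 solution.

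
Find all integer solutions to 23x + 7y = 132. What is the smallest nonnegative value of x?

3

gcd(23, 7) = 1.
1 divides 132, so solutions exist.
By Bézout, 23·(-3) + 7·(10) = 1.
Scale by 132/1 = 132: (x₀, y₀) = (-396, 1320).
General solution: x = -396 + 7t, y = 1320 - 23t for integer t.
x ≥ 0: smallest is -396 mod 7 = 3 (at t = 57), with y = 9.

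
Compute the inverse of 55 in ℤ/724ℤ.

79

gcd(724, 55) = 1  (724 = 13*55 + 9, 55 = 6*9 + 1, 9 = 9*1).
Back-substituting, 55*(79) + 724*(-6) = 1.
So 55*79 ≡ 1 (mod 724), and 79 mod 724 = 79.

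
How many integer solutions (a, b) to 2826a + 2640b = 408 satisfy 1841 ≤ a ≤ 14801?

29

gcd(2826, 2640) = 6.
By Bézout, 2826*(71) + 2640*(-76) = 6.
Particular solution: (428, -458).
General solution: a = 428 + 440t, b = -458 - 471t for integer t.
1841 ≤ 428 + 440t ≤ 14801 gives t ∈ [4, 32], which is 29 values.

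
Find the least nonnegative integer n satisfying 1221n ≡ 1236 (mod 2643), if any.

14

gcd(2643, 1221) = 3.
3 divides 1236, so solutions exist.
By Bézout, 1221×(355) + 2643×(-164) = 3.
So 1221×(355) ≡ 3 (mod 2643); multiply by 412: n ≡ 146260 (mod 881).
Smallest nonnegative: n = 146260 mod 881 = 14.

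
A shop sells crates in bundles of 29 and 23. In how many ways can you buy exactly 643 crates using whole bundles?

1

Need nonnegative integers with 29j + 23k = 643.
gcd(29, 23) = 1, and 29·(4) + 23·(-5) = 1.
So (j₀, k₀) = (2572, -3215); general j = 2572 + 23t, k = -3215 - 29t.
j ≥ 0 ⇒ t ≥ -111; k ≥ 0 ⇒ t ≤ -111. That's 1 value of t.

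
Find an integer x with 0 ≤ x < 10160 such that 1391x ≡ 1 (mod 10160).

8911

gcd(10160, 1391) = 1.
By Bézout, 1391*(-1249) + 10160*(171) = 1.
So 1391*-1249 ≡ 1 (mod 10160), and -1249 mod 10160 = 8911.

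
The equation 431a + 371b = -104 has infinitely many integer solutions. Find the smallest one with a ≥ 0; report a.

gcd(431, 371) = 1  (431 = 1×371 + 60, 371 = 6×60 + 11, 60 = 5×11 + 5, 11 = 2×5 + 1, 5 = 5×1).
1 divides -104, so solutions exist.
Back-substituting, 431×(-68) + 371×(79) = 1.
Scale by -104/1 = -104: (a₀, b₀) = (7072, -8216).
General solution: a = 7072 + 371t, b = -8216 - 431t for integer t.
a ≥ 0: smallest is 7072 mod 371 = 23 (at t = -19), with b = -27.

23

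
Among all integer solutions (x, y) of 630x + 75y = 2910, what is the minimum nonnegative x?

gcd(630, 75):
  630 = 8·75 + 30
  75 = 2·30 + 15
  30 = 2·15
so gcd(630, 75) = 15.
15 divides 2910, so solutions exist.
Back-substitute for Bézout coefficients:
  15 = 75 - 2·30
  ... = 630·(-2) + 75·(17)
Scale by 2910/15 = 194: (x₀, y₀) = (-388, 3298).
General solution: x = -388 + 5t, y = 3298 - 42t for integer t.
x ≥ 0: smallest is -388 mod 5 = 2 (at t = 78), with y = 22.

2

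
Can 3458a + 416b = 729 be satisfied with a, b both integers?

no

gcd(3458, 416) = 26  (3458 = 8*416 + 130, 416 = 3*130 + 26, 130 = 5*26).
26 does not divide 729 (remainder 1), so no integer solutions.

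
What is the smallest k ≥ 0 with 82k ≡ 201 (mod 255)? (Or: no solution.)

18

gcd(255, 82) = 1.
1 divides 201, so solutions exist.
By Bézout, 82×(28) + 255×(-9) = 1.
So 82×(28) ≡ 1 (mod 255); multiply by 201: k ≡ 5628 (mod 255).
Smallest nonnegative: k = 5628 mod 255 = 18.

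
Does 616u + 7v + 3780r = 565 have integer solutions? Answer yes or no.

no

gcd(616, 7) = 7.
gcd(7, 3780) = 7.
7 does not divide 565 (remainder 5), so no integer solutions.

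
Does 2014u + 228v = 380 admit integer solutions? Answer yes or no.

yes

gcd(2014, 228) = 38.
38 divides 380, so integer solutions exist.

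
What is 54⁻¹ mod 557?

gcd(557, 54):
  557 = 10×54 + 17
  54 = 3×17 + 3
  17 = 5×3 + 2
  3 = 1×2 + 1
  2 = 2×1
so gcd(557, 54) = 1.
Back-substitute for Bézout coefficients:
  1 = 3 - 1×2
  ... = 54×(196) + 557×(-19)
So 54×196 ≡ 1 (mod 557), and 196 mod 557 = 196.

196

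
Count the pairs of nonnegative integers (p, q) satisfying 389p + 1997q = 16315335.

21

gcd(1997, 389) = 1  (1997 = 5·389 + 52, 389 = 7·52 + 25, 52 = 2·25 + 2, 25 = 12·2 + 1, 2 = 2·1).
Back-substituting, 389·(960) + 1997·(-187) = 1.
Scale by 16315335: one solution is (15662721600, -3050967645). Reduce p mod 1997: (975, 7980).
General: p = 975 + 1997t, q = 7980 - 389t.
p ≥ 0 ⇒ t ≥ 0; q ≥ 0 ⇒ t ≤ 20. So t ∈ [0, 20]: 21 solutions.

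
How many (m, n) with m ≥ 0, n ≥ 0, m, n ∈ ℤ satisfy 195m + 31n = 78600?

gcd(195, 31):
  195 = 6*31 + 9
  31 = 3*9 + 4
  9 = 2*4 + 1
  4 = 4*1
so gcd(195, 31) = 1.
Back-substitute for Bézout coefficients:
  1 = 9 - 2*4
  ... = 195*(7) + 31*(-44)
Scale by 78600: one solution is (550200, -3458400). Reduce m mod 31: (12, 2460).
General: m = 12 + 31t, n = 2460 - 195t.
m ≥ 0 ⇒ t ≥ 0; n ≥ 0 ⇒ t ≤ 12. So t ∈ [0, 12]: 13 solutions.

13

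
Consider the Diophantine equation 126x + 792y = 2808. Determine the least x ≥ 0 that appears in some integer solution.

gcd(792, 126):
  792 = 6×126 + 36
  126 = 3×36 + 18
  36 = 2×18
so gcd(792, 126) = 18.
18 divides 2808, so solutions exist.
Back-substitute for Bézout coefficients:
  18 = 126 - 3×36
  ... = 126×(19) + 792×(-3)
Scale by 2808/18 = 156: (x₀, y₀) = (2964, -468).
General solution: x = 2964 + 44t, y = -468 - 7t for integer t.
x ≥ 0: smallest is 2964 mod 44 = 16 (at t = -67), with y = 1.

16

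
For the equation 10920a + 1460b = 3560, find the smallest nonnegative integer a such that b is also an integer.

3

gcd(10920, 1460):
  10920 = 7*1460 + 700
  1460 = 2*700 + 60
  700 = 11*60 + 40
  60 = 1*40 + 20
  40 = 2*20
so gcd(10920, 1460) = 20.
20 divides 3560, so solutions exist.
Back-substitute for Bézout coefficients:
  20 = 60 - 1*40
  ... = 10920*(-25) + 1460*(187)
Scale by 3560/20 = 178: (a₀, b₀) = (-4450, 33286).
General solution: a = -4450 + 73t, b = 33286 - 546t for integer t.
a ≥ 0: smallest is -4450 mod 73 = 3 (at t = 61), with b = -20.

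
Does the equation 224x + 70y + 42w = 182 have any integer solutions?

gcd(224, 70):
  224 = 3·70 + 14
  70 = 5·14
so gcd(224, 70) = 14.
gcd(14, 42) = 14.
14 divides 182, so integer solutions exist.

yes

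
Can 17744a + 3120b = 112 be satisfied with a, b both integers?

yes

gcd(17744, 3120) = 16  (17744 = 5*3120 + 2144, 3120 = 1*2144 + 976, 2144 = 2*976 + 192, 976 = 5*192 + 16, 192 = 12*16).
16 divides 112, so integer solutions exist.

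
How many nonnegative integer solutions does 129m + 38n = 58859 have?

12

gcd(129, 38) = 1.
By Bézout, 129×(-5) + 38×(17) = 1.
One solution: (15, 1498).
General: m = 15 + 38t, n = 1498 - 129t.
m ≥ 0 ⇒ t ≥ 0; n ≥ 0 ⇒ t ≤ 11. So t ∈ [0, 11]: 12 solutions.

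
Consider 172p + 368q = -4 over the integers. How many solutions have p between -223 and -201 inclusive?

gcd(368, 172) = 4.
By Bézout, 172·(15) + 368·(-7) = 4.
Particular solution: (77, -36).
General solution: p = 77 + 92t, q = -36 - 43t for integer t.
-223 ≤ 77 + 92t ≤ -201 gives t ∈ [-3, -4], which is 0 values.

0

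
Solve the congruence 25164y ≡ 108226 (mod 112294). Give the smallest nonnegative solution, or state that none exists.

20322

gcd(112294, 25164):
  112294 = 4*25164 + 11638
  25164 = 2*11638 + 1888
  11638 = 6*1888 + 310
  1888 = 6*310 + 28
  310 = 11*28 + 2
  28 = 14*2
so gcd(112294, 25164) = 2.
2 divides 108226, so solutions exist.
Back-substitute for Bézout coefficients:
  2 = 310 - 11*28
  ... = 25164*(-3985) + 112294*(893)
So 25164*(-3985) ≡ 2 (mod 112294); multiply by 54113: y ≡ -215640305 (mod 56147).
Smallest nonnegative: y = -215640305 mod 56147 = 20322.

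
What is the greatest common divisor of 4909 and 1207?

1

gcd(4909, 1207):
  4909 = 4*1207 + 81
  1207 = 14*81 + 73
  81 = 1*73 + 8
  73 = 9*8 + 1
  8 = 8*1
so gcd(4909, 1207) = 1.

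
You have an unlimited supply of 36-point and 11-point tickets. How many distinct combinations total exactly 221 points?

1

Need nonnegative integers with 36j + 11k = 221.
gcd(36, 11) = 1, and 36·(4) + 11·(-13) = 1.
So (j₀, k₀) = (884, -2873); general j = 884 + 11t, k = -2873 - 36t.
j ≥ 0 ⇒ t ≥ -80; k ≥ 0 ⇒ t ≤ -80. That's 1 value of t.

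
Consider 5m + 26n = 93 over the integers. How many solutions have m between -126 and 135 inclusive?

10

gcd(26, 5) = 1  (26 = 5×5 + 1, 5 = 5×1).
Back-substituting, 5×(-5) + 26×(1) = 1.
Scale by 93: particular solution (-465, 93); reduce m mod 26: (3, 3).
General solution: m = 3 + 26t, n = 3 - 5t for integer t.
-126 ≤ 3 + 26t ≤ 135 gives t ∈ [-4, 5], which is 10 values.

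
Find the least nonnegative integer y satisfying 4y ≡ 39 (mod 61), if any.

gcd(61, 4) = 1.
1 divides 39, so solutions exist.
By Bézout, 4·(-15) + 61·(1) = 1.
So 4·(-15) ≡ 1 (mod 61); multiply by 39: y ≡ -585 (mod 61).
Smallest nonnegative: y = -585 mod 61 = 25.

25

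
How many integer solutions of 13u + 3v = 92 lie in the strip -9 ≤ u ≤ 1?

3

gcd(13, 3):
  13 = 4×3 + 1
  3 = 3×1
so gcd(13, 3) = 1.
Back-substitute for Bézout coefficients:
  1 = 13 - 4×3
  ... = 13×(1) + 3×(-4)
Scale by 92: particular solution (92, -368); reduce u mod 3: (2, 22).
General solution: u = 2 + 3t, v = 22 - 13t for integer t.
-9 ≤ 2 + 3t ≤ 1 gives t ∈ [-3, -1], which is 3 values.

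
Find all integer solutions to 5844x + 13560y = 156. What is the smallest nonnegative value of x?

gcd(13560, 5844):
  13560 = 2×5844 + 1872
  5844 = 3×1872 + 228
  1872 = 8×228 + 48
  228 = 4×48 + 36
  48 = 1×36 + 12
  36 = 3×12
so gcd(13560, 5844) = 12.
12 divides 156, so solutions exist.
Back-substitute for Bézout coefficients:
  12 = 48 - 1×36
  ... = 5844×(-297) + 13560×(128)
Scale by 156/12 = 13: (x₀, y₀) = (-3861, 1664).
General solution: x = -3861 + 1130t, y = 1664 - 487t for integer t.
x ≥ 0: smallest is -3861 mod 1130 = 659 (at t = 4), with y = -284.

659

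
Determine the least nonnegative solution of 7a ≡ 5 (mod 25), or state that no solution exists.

gcd(25, 7):
  25 = 3·7 + 4
  7 = 1·4 + 3
  4 = 1·3 + 1
  3 = 3·1
so gcd(25, 7) = 1.
1 divides 5, so solutions exist.
Back-substitute for Bézout coefficients:
  1 = 4 - 1·3
  ... = 7·(-7) + 25·(2)
So 7·(-7) ≡ 1 (mod 25); multiply by 5: a ≡ -35 (mod 25).
Smallest nonnegative: a = -35 mod 25 = 15.

15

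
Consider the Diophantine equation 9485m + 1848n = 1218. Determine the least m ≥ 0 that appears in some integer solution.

gcd(9485, 1848) = 7.
7 divides 1218, so solutions exist.
By Bézout, 9485×(83) + 1848×(-426) = 7.
Scale by 1218/7 = 174: (m₀, n₀) = (14442, -74124).
General solution: m = 14442 + 264t, n = -74124 - 1355t for integer t.
m ≥ 0: smallest is 14442 mod 264 = 186 (at t = -54), with n = -954.

186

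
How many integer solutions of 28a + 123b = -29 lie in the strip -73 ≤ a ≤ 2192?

19

gcd(123, 28) = 1  (123 = 4×28 + 11, 28 = 2×11 + 6, 11 = 1×6 + 5, 6 = 1×5 + 1, 5 = 5×1).
Back-substituting, 28×(22) + 123×(-5) = 1.
Scale by -29: particular solution (-638, 145); reduce a mod 123: (100, -23).
General solution: a = 100 + 123t, b = -23 - 28t for integer t.
-73 ≤ 100 + 123t ≤ 2192 gives t ∈ [-1, 17], which is 19 values.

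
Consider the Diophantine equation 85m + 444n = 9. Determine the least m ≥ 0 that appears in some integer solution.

gcd(444, 85) = 1  (444 = 5·85 + 19, 85 = 4·19 + 9, 19 = 2·9 + 1, 9 = 9·1).
1 divides 9, so solutions exist.
Back-substituting, 85·(-47) + 444·(9) = 1.
Scale by 9/1 = 9: (m₀, n₀) = (-423, 81).
General solution: m = -423 + 444t, n = 81 - 85t for integer t.
m ≥ 0: smallest is -423 mod 444 = 21 (at t = 1), with n = -4.

21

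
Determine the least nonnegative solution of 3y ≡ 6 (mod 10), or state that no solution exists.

2

gcd(10, 3) = 1.
1 divides 6, so solutions exist.
By Bézout, 3*(-3) + 10*(1) = 1.
So 3*(-3) ≡ 1 (mod 10); multiply by 6: y ≡ -18 (mod 10).
Smallest nonnegative: y = -18 mod 10 = 2.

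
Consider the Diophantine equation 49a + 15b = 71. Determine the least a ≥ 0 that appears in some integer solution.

14

gcd(49, 15) = 1.
1 divides 71, so solutions exist.
By Bézout, 49*(4) + 15*(-13) = 1.
Scale by 71/1 = 71: (a₀, b₀) = (284, -923).
General solution: a = 284 + 15t, b = -923 - 49t for integer t.
a ≥ 0: smallest is 284 mod 15 = 14 (at t = -18), with b = -41.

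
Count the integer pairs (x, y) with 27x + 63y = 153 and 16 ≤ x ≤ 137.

17

gcd(63, 27):
  63 = 2*27 + 9
  27 = 3*9
so gcd(63, 27) = 9.
Back-substitute for Bézout coefficients:
  9 = 63 - 2*27
  ... = 27*(-2) + 63*(1)
Scale by 17: particular solution (-34, 17); reduce x mod 7: (1, 2).
General solution: x = 1 + 7t, y = 2 - 3t for integer t.
16 ≤ 1 + 7t ≤ 137 gives t ∈ [3, 19], which is 17 values.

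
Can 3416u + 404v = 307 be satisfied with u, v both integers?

no

gcd(3416, 404) = 4  (3416 = 8*404 + 184, 404 = 2*184 + 36, 184 = 5*36 + 4, 36 = 9*4).
4 does not divide 307 (remainder 3), so no integer solutions.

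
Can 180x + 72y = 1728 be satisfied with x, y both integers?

gcd(180, 72):
  180 = 2×72 + 36
  72 = 2×36
so gcd(180, 72) = 36.
36 divides 1728, so integer solutions exist.

yes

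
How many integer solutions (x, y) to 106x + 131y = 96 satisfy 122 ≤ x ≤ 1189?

gcd(131, 106) = 1.
By Bézout, 106·(-21) + 131·(17) = 1.
Particular solution: (80, -64).
General solution: x = 80 + 131t, y = -64 - 106t for integer t.
122 ≤ 80 + 131t ≤ 1189 gives t ∈ [1, 8], which is 8 values.

8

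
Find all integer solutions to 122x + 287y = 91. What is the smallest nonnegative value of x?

196

gcd(287, 122) = 1.
1 divides 91, so solutions exist.
By Bézout, 122×(40) + 287×(-17) = 1.
Scale by 91/1 = 91: (x₀, y₀) = (3640, -1547).
General solution: x = 3640 + 287t, y = -1547 - 122t for integer t.
x ≥ 0: smallest is 3640 mod 287 = 196 (at t = -12), with y = -83.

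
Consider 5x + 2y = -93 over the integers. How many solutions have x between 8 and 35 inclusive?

gcd(5, 2):
  5 = 2·2 + 1
  2 = 2·1
so gcd(5, 2) = 1.
Back-substitute for Bézout coefficients:
  1 = 5 - 2·2
  ... = 5·(1) + 2·(-2)
Scale by -93: particular solution (-93, 186); reduce x mod 2: (1, -49).
General solution: x = 1 + 2t, y = -49 - 5t for integer t.
8 ≤ 1 + 2t ≤ 35 gives t ∈ [4, 17], which is 14 values.

14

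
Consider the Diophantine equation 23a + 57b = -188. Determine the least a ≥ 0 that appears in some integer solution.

gcd(57, 23):
  57 = 2*23 + 11
  23 = 2*11 + 1
  11 = 11*1
so gcd(57, 23) = 1.
1 divides -188, so solutions exist.
Back-substitute for Bézout coefficients:
  1 = 23 - 2*11
  ... = 23*(5) + 57*(-2)
Scale by -188/1 = -188: (a₀, b₀) = (-940, 376).
General solution: a = -940 + 57t, b = 376 - 23t for integer t.
a ≥ 0: smallest is -940 mod 57 = 29 (at t = 17), with b = -15.

29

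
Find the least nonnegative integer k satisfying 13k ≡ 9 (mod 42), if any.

gcd(42, 13):
  42 = 3*13 + 3
  13 = 4*3 + 1
  3 = 3*1
so gcd(42, 13) = 1.
1 divides 9, so solutions exist.
Back-substitute for Bézout coefficients:
  1 = 13 - 4*3
  ... = 13*(13) + 42*(-4)
So 13*(13) ≡ 1 (mod 42); multiply by 9: k ≡ 117 (mod 42).
Smallest nonnegative: k = 117 mod 42 = 33.

33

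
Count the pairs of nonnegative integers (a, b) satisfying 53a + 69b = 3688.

gcd(69, 53) = 1  (69 = 1·53 + 16, 53 = 3·16 + 5, 16 = 3·5 + 1, 5 = 5·1).
Back-substituting, 53·(-13) + 69·(10) = 1.
Scale by 3688: one solution is (-47944, 36880). Reduce a mod 69: (11, 45).
General: a = 11 + 69t, b = 45 - 53t.
a ≥ 0 ⇒ t ≥ 0; b ≥ 0 ⇒ t ≤ 0. So t ∈ [0, 0]: 1 solution.

1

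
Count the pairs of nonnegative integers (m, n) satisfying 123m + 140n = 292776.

17

gcd(140, 123) = 1  (140 = 1·123 + 17, 123 = 7·17 + 4, 17 = 4·4 + 1, 4 = 4·1).
Back-substituting, 123·(-33) + 140·(29) = 1.
Scale by 292776: one solution is (-9661608, 8490504). Reduce m mod 140: (72, 2028).
General: m = 72 + 140t, n = 2028 - 123t.
m ≥ 0 ⇒ t ≥ 0; n ≥ 0 ⇒ t ≤ 16. So t ∈ [0, 16]: 17 solutions.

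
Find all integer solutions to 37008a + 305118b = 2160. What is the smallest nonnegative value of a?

gcd(305118, 37008):
  305118 = 8*37008 + 9054
  37008 = 4*9054 + 792
  9054 = 11*792 + 342
  792 = 2*342 + 108
  342 = 3*108 + 18
  108 = 6*18
so gcd(305118, 37008) = 18.
18 divides 2160, so solutions exist.
Back-substitute for Bézout coefficients:
  18 = 342 - 3*108
  ... = 37008*(-2696) + 305118*(327)
Scale by 2160/18 = 120: (a₀, b₀) = (-323520, 39240).
General solution: a = -323520 + 16951t, b = 39240 - 2056t for integer t.
a ≥ 0: smallest is -323520 mod 16951 = 15500 (at t = 20), with b = -1880.

15500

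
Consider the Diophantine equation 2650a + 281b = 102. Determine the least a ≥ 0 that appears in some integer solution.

38

gcd(2650, 281) = 1.
1 divides 102, so solutions exist.
By Bézout, 2650·(72) + 281·(-679) = 1.
Scale by 102/1 = 102: (a₀, b₀) = (7344, -69258).
General solution: a = 7344 + 281t, b = -69258 - 2650t for integer t.
a ≥ 0: smallest is 7344 mod 281 = 38 (at t = -26), with b = -358.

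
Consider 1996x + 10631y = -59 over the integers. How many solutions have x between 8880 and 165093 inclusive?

gcd(10631, 1996):
  10631 = 5×1996 + 651
  1996 = 3×651 + 43
  651 = 15×43 + 6
  43 = 7×6 + 1
  6 = 6×1
so gcd(10631, 1996) = 1.
Back-substitute for Bézout coefficients:
  1 = 43 - 7×6
  ... = 1996×(1731) + 10631×(-325)
Scale by -59: particular solution (-102129, 19175); reduce x mod 10631: (4181, -785).
General solution: x = 4181 + 10631t, y = -785 - 1996t for integer t.
8880 ≤ 4181 + 10631t ≤ 165093 gives t ∈ [1, 15], which is 15 values.

15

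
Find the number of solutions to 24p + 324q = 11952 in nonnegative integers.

gcd(324, 24) = 12  (324 = 13*24 + 12, 24 = 2*12).
Back-substituting, 24*(-13) + 324*(1) = 12.
Scale by 996: one solution is (-12948, 996). Reduce p mod 27: (12, 36).
General: p = 12 + 27t, q = 36 - 2t.
p ≥ 0 ⇒ t ≥ 0; q ≥ 0 ⇒ t ≤ 18. So t ∈ [0, 18]: 19 solutions.

19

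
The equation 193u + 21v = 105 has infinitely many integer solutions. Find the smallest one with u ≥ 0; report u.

0

gcd(193, 21) = 1.
1 divides 105, so solutions exist.
By Bézout, 193×(-5) + 21×(46) = 1.
Scale by 105/1 = 105: (u₀, v₀) = (-525, 4830).
General solution: u = -525 + 21t, v = 4830 - 193t for integer t.
u ≥ 0: smallest is -525 mod 21 = 0 (at t = 25), with v = 5.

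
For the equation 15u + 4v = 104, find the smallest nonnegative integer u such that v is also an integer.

0

gcd(15, 4) = 1  (15 = 3*4 + 3, 4 = 1*3 + 1, 3 = 3*1).
1 divides 104, so solutions exist.
Back-substituting, 15*(-1) + 4*(4) = 1.
Scale by 104/1 = 104: (u₀, v₀) = (-104, 416).
General solution: u = -104 + 4t, v = 416 - 15t for integer t.
u ≥ 0: smallest is -104 mod 4 = 0 (at t = 26), with v = 26.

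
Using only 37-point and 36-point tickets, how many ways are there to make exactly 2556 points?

2

Need nonnegative integers with 37j + 36k = 2556.
gcd(37, 36) = 1, and 37·(1) + 36·(-1) = 1.
So (j₀, k₀) = (2556, -2556); general j = 2556 + 36t, k = -2556 - 37t.
j ≥ 0 ⇒ t ≥ -71; k ≥ 0 ⇒ t ≤ -70. That's 2 values of t.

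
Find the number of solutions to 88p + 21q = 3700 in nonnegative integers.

2

gcd(88, 21):
  88 = 4·21 + 4
  21 = 5·4 + 1
  4 = 4·1
so gcd(88, 21) = 1.
Back-substitute for Bézout coefficients:
  1 = 21 - 5·4
  ... = 88·(-5) + 21·(21)
Scale by 3700: one solution is (-18500, 77700). Reduce p mod 21: (1, 172).
General: p = 1 + 21t, q = 172 - 88t.
p ≥ 0 ⇒ t ≥ 0; q ≥ 0 ⇒ t ≤ 1. So t ∈ [0, 1]: 2 solutions.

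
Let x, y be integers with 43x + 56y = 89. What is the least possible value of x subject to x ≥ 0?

19

gcd(56, 43):
  56 = 1×43 + 13
  43 = 3×13 + 4
  13 = 3×4 + 1
  4 = 4×1
so gcd(56, 43) = 1.
1 divides 89, so solutions exist.
Back-substitute for Bézout coefficients:
  1 = 13 - 3×4
  ... = 43×(-13) + 56×(10)
Scale by 89/1 = 89: (x₀, y₀) = (-1157, 890).
General solution: x = -1157 + 56t, y = 890 - 43t for integer t.
x ≥ 0: smallest is -1157 mod 56 = 19 (at t = 21), with y = -13.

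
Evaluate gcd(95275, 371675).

25

gcd(371675, 95275):
  371675 = 3×95275 + 85850
  95275 = 1×85850 + 9425
  85850 = 9×9425 + 1025
  9425 = 9×1025 + 200
  1025 = 5×200 + 25
  200 = 8×25
so gcd(371675, 95275) = 25.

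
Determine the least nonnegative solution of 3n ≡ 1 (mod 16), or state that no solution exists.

gcd(16, 3) = 1  (16 = 5×3 + 1, 3 = 3×1).
1 divides 1, so solutions exist.
Back-substituting, 3×(-5) + 16×(1) = 1.
So 3×(-5) ≡ 1 (mod 16); multiply by 1: n ≡ -5 (mod 16).
Smallest nonnegative: n = -5 mod 16 = 11.

11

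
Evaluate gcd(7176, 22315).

gcd(22315, 7176):
  22315 = 3×7176 + 787
  7176 = 9×787 + 93
  787 = 8×93 + 43
  93 = 2×43 + 7
  43 = 6×7 + 1
  7 = 7×1
so gcd(22315, 7176) = 1.

1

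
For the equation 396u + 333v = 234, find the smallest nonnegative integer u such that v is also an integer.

9

gcd(396, 333) = 9.
9 divides 234, so solutions exist.
By Bézout, 396*(16) + 333*(-19) = 9.
Scale by 234/9 = 26: (u₀, v₀) = (416, -494).
General solution: u = 416 + 37t, v = -494 - 44t for integer t.
u ≥ 0: smallest is 416 mod 37 = 9 (at t = -11), with v = -10.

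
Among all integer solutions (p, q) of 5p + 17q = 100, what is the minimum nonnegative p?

gcd(17, 5) = 1.
1 divides 100, so solutions exist.
By Bézout, 5·(7) + 17·(-2) = 1.
Scale by 100/1 = 100: (p₀, q₀) = (700, -200).
General solution: p = 700 + 17t, q = -200 - 5t for integer t.
p ≥ 0: smallest is 700 mod 17 = 3 (at t = -41), with q = 5.

3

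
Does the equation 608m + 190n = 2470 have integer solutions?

yes

gcd(608, 190) = 38.
38 divides 2470, so integer solutions exist.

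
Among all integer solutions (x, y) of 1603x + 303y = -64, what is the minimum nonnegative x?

137

gcd(1603, 303) = 1  (1603 = 5*303 + 88, 303 = 3*88 + 39, 88 = 2*39 + 10, 39 = 3*10 + 9, 10 = 1*9 + 1, 9 = 9*1).
1 divides -64, so solutions exist.
Back-substituting, 1603*(31) + 303*(-164) = 1.
Scale by -64/1 = -64: (x₀, y₀) = (-1984, 10496).
General solution: x = -1984 + 303t, y = 10496 - 1603t for integer t.
x ≥ 0: smallest is -1984 mod 303 = 137 (at t = 7), with y = -725.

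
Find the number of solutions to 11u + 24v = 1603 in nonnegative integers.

gcd(24, 11):
  24 = 2·11 + 2
  11 = 5·2 + 1
  2 = 2·1
so gcd(24, 11) = 1.
Back-substitute for Bézout coefficients:
  1 = 11 - 5·2
  ... = 11·(11) + 24·(-5)
Scale by 1603: one solution is (17633, -8015). Reduce u mod 24: (17, 59).
General: u = 17 + 24t, v = 59 - 11t.
u ≥ 0 ⇒ t ≥ 0; v ≥ 0 ⇒ t ≤ 5. So t ∈ [0, 5]: 6 solutions.

6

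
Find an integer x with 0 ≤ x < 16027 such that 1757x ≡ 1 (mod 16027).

14604

gcd(16027, 1757) = 1.
By Bézout, 1757*(-1423) + 16027*(156) = 1.
So 1757*-1423 ≡ 1 (mod 16027), and -1423 mod 16027 = 14604.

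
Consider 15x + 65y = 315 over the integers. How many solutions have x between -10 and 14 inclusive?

gcd(65, 15) = 5.
By Bézout, 15×(-4) + 65×(1) = 5.
Particular solution: (8, 3).
General solution: x = 8 + 13t, y = 3 - 3t for integer t.
-10 ≤ 8 + 13t ≤ 14 gives t ∈ [-1, 0], which is 2 values.

2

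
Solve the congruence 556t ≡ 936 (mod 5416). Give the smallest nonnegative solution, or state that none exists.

gcd(5416, 556) = 4.
4 divides 936, so solutions exist.
By Bézout, 556·(-263) + 5416·(27) = 4.
So 556·(-263) ≡ 4 (mod 5416); multiply by 234: t ≡ -61542 (mod 1354).
Smallest nonnegative: t = -61542 mod 1354 = 742.

742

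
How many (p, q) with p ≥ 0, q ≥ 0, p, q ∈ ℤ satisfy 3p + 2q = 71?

12

gcd(3, 2):
  3 = 1·2 + 1
  2 = 2·1
so gcd(3, 2) = 1.
Back-substitute for Bézout coefficients:
  1 = 3 - 1·2
  ... = 3·(1) + 2·(-1)
Scale by 71: one solution is (71, -71). Reduce p mod 2: (1, 34).
General: p = 1 + 2t, q = 34 - 3t.
p ≥ 0 ⇒ t ≥ 0; q ≥ 0 ⇒ t ≤ 11. So t ∈ [0, 11]: 12 solutions.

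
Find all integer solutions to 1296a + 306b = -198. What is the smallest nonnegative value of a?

gcd(1296, 306) = 18.
18 divides -198, so solutions exist.
By Bézout, 1296·(-4) + 306·(17) = 18.
Scale by -198/18 = -11: (a₀, b₀) = (44, -187).
General solution: a = 44 + 17t, b = -187 - 72t for integer t.
a ≥ 0: smallest is 44 mod 17 = 10 (at t = -2), with b = -43.

10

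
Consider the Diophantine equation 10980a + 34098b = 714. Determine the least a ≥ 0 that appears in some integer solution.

gcd(34098, 10980):
  34098 = 3*10980 + 1158
  10980 = 9*1158 + 558
  1158 = 2*558 + 42
  558 = 13*42 + 12
  42 = 3*12 + 6
  12 = 2*6
so gcd(34098, 10980) = 6.
6 divides 714, so solutions exist.
Back-substitute for Bézout coefficients:
  6 = 42 - 3*12
  ... = 10980*(-2444) + 34098*(787)
Scale by 714/6 = 119: (a₀, b₀) = (-290836, 93653).
General solution: a = -290836 + 5683t, b = 93653 - 1830t for integer t.
a ≥ 0: smallest is -290836 mod 5683 = 4680 (at t = 52), with b = -1507.

4680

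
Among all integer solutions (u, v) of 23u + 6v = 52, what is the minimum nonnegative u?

2

gcd(23, 6) = 1  (23 = 3×6 + 5, 6 = 1×5 + 1, 5 = 5×1).
1 divides 52, so solutions exist.
Back-substituting, 23×(-1) + 6×(4) = 1.
Scale by 52/1 = 52: (u₀, v₀) = (-52, 208).
General solution: u = -52 + 6t, v = 208 - 23t for integer t.
u ≥ 0: smallest is -52 mod 6 = 2 (at t = 9), with v = 1.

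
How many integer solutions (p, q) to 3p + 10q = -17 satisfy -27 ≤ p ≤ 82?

11

gcd(10, 3) = 1  (10 = 3·3 + 1, 3 = 3·1).
Back-substituting, 3·(-3) + 10·(1) = 1.
Scale by -17: particular solution (51, -17); reduce p mod 10: (1, -2).
General solution: p = 1 + 10t, q = -2 - 3t for integer t.
-27 ≤ 1 + 10t ≤ 82 gives t ∈ [-2, 8], which is 11 values.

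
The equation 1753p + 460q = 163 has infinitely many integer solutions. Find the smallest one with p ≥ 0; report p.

51

gcd(1753, 460):
  1753 = 3·460 + 373
  460 = 1·373 + 87
  373 = 4·87 + 25
  87 = 3·25 + 12
  25 = 2·12 + 1
  12 = 12·1
so gcd(1753, 460) = 1.
1 divides 163, so solutions exist.
Back-substitute for Bézout coefficients:
  1 = 25 - 2·12
  ... = 1753·(37) + 460·(-141)
Scale by 163/1 = 163: (p₀, q₀) = (6031, -22983).
General solution: p = 6031 + 460t, q = -22983 - 1753t for integer t.
p ≥ 0: smallest is 6031 mod 460 = 51 (at t = -13), with q = -194.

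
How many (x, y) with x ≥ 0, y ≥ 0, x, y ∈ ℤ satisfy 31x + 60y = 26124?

14

gcd(60, 31) = 1.
By Bézout, 31×(-29) + 60×(15) = 1.
One solution: (24, 423).
General: x = 24 + 60t, y = 423 - 31t.
x ≥ 0 ⇒ t ≥ 0; y ≥ 0 ⇒ t ≤ 13. So t ∈ [0, 13]: 14 solutions.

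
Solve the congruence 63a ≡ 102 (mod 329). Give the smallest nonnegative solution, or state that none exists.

no solution

gcd(329, 63):
  329 = 5*63 + 14
  63 = 4*14 + 7
  14 = 2*7
so gcd(329, 63) = 7.
7 does not divide 102, so the congruence has no solution.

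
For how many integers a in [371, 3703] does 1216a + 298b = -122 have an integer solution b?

22

gcd(1216, 298):
  1216 = 4×298 + 24
  298 = 12×24 + 10
  24 = 2×10 + 4
  10 = 2×4 + 2
  4 = 2×2
so gcd(1216, 298) = 2.
Back-substitute for Bézout coefficients:
  2 = 10 - 2×4
  ... = 1216×(-62) + 298×(253)
Scale by -61: particular solution (3782, -15433); reduce a mod 149: (57, -233).
General solution: a = 57 + 149t, b = -233 - 608t for integer t.
371 ≤ 57 + 149t ≤ 3703 gives t ∈ [3, 24], which is 22 values.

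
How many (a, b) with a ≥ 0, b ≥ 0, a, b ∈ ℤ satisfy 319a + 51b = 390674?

gcd(319, 51) = 1  (319 = 6·51 + 13, 51 = 3·13 + 12, 13 = 1·12 + 1, 12 = 12·1).
Back-substituting, 319·(4) + 51·(-25) = 1.
Scale by 390674: one solution is (1562696, -9766850). Reduce a mod 51: (5, 7629).
General: a = 5 + 51t, b = 7629 - 319t.
a ≥ 0 ⇒ t ≥ 0; b ≥ 0 ⇒ t ≤ 23. So t ∈ [0, 23]: 24 solutions.

24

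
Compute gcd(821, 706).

gcd(821, 706) = 1  (821 = 1·706 + 115, 706 = 6·115 + 16, 115 = 7·16 + 3, 16 = 5·3 + 1, 3 = 3·1).

1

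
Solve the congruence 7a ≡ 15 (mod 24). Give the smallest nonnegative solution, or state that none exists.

9

gcd(24, 7) = 1.
1 divides 15, so solutions exist.
By Bézout, 7×(7) + 24×(-2) = 1.
So 7×(7) ≡ 1 (mod 24); multiply by 15: a ≡ 105 (mod 24).
Smallest nonnegative: a = 105 mod 24 = 9.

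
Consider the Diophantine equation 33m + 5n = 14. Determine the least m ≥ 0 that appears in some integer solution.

gcd(33, 5):
  33 = 6*5 + 3
  5 = 1*3 + 2
  3 = 1*2 + 1
  2 = 2*1
so gcd(33, 5) = 1.
1 divides 14, so solutions exist.
Back-substitute for Bézout coefficients:
  1 = 3 - 1*2
  ... = 33*(2) + 5*(-13)
Scale by 14/1 = 14: (m₀, n₀) = (28, -182).
General solution: m = 28 + 5t, n = -182 - 33t for integer t.
m ≥ 0: smallest is 28 mod 5 = 3 (at t = -5), with n = -17.

3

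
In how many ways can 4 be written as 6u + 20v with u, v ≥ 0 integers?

gcd(20, 6) = 2.
By Bézout, 6*(-3) + 20*(1) = 2.
One solution: (4, -1).
General: u = 4 + 10t, v = -1 - 3t.
u ≥ 0 ⇒ t ≥ 0; v ≥ 0 ⇒ t ≤ -1. So t ∈ [0, -1]: 0 solutions.

0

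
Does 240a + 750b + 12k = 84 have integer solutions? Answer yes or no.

yes

gcd(750, 240) = 30  (750 = 3×240 + 30, 240 = 8×30).
gcd(30, 12) = 6.
6 divides 84, so integer solutions exist.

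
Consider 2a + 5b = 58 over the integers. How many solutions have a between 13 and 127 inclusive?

gcd(5, 2):
  5 = 2*2 + 1
  2 = 2*1
so gcd(5, 2) = 1.
Back-substitute for Bézout coefficients:
  1 = 5 - 2*2
  ... = 2*(-2) + 5*(1)
Scale by 58: particular solution (-116, 58); reduce a mod 5: (4, 10).
General solution: a = 4 + 5t, b = 10 - 2t for integer t.
13 ≤ 4 + 5t ≤ 127 gives t ∈ [2, 24], which is 23 values.

23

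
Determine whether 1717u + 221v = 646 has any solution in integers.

yes

gcd(1717, 221) = 17  (1717 = 7·221 + 170, 221 = 1·170 + 51, 170 = 3·51 + 17, 51 = 3·17).
17 divides 646, so integer solutions exist.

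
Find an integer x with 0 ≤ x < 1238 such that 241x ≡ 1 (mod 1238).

375

gcd(1238, 241) = 1.
By Bézout, 241·(375) + 1238·(-73) = 1.
So 241·375 ≡ 1 (mod 1238), and 375 mod 1238 = 375.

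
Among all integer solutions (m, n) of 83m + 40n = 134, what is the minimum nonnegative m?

gcd(83, 40):
  83 = 2×40 + 3
  40 = 13×3 + 1
  3 = 3×1
so gcd(83, 40) = 1.
1 divides 134, so solutions exist.
Back-substitute for Bézout coefficients:
  1 = 40 - 13×3
  ... = 83×(-13) + 40×(27)
Scale by 134/1 = 134: (m₀, n₀) = (-1742, 3618).
General solution: m = -1742 + 40t, n = 3618 - 83t for integer t.
m ≥ 0: smallest is -1742 mod 40 = 18 (at t = 44), with n = -34.

18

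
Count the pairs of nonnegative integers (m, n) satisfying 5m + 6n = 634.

21

gcd(6, 5):
  6 = 1×5 + 1
  5 = 5×1
so gcd(6, 5) = 1.
Back-substitute for Bézout coefficients:
  1 = 6 - 1×5
  ... = 5×(-1) + 6×(1)
Scale by 634: one solution is (-634, 634). Reduce m mod 6: (2, 104).
General: m = 2 + 6t, n = 104 - 5t.
m ≥ 0 ⇒ t ≥ 0; n ≥ 0 ⇒ t ≤ 20. So t ∈ [0, 20]: 21 solutions.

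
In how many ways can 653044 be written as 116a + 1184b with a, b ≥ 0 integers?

gcd(1184, 116):
  1184 = 10×116 + 24
  116 = 4×24 + 20
  24 = 1×20 + 4
  20 = 5×4
so gcd(1184, 116) = 4.
Back-substitute for Bézout coefficients:
  4 = 24 - 1×20
  ... = 116×(-51) + 1184×(5)
Scale by 163261: one solution is (-8326311, 816305). Reduce a mod 296: (169, 535).
General: a = 169 + 296t, b = 535 - 29t.
a ≥ 0 ⇒ t ≥ 0; b ≥ 0 ⇒ t ≤ 18. So t ∈ [0, 18]: 19 solutions.

19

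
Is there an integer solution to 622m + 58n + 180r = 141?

gcd(622, 58) = 2.
gcd(2, 180) = 2.
2 does not divide 141 (remainder 1), so no integer solutions.

no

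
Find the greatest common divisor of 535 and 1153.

gcd(1153, 535):
  1153 = 2×535 + 83
  535 = 6×83 + 37
  83 = 2×37 + 9
  37 = 4×9 + 1
  9 = 9×1
so gcd(1153, 535) = 1.

1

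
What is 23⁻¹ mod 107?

gcd(107, 23) = 1  (107 = 4×23 + 15, 23 = 1×15 + 8, 15 = 1×8 + 7, 8 = 1×7 + 1, 7 = 7×1).
Back-substituting, 23×(14) + 107×(-3) = 1.
So 23×14 ≡ 1 (mod 107), and 14 mod 107 = 14.

14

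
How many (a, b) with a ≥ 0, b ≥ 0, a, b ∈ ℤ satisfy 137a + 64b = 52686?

6

gcd(137, 64):
  137 = 2×64 + 9
  64 = 7×9 + 1
  9 = 9×1
so gcd(137, 64) = 1.
Back-substitute for Bézout coefficients:
  1 = 64 - 7×9
  ... = 137×(-7) + 64×(15)
Scale by 52686: one solution is (-368802, 790290). Reduce a mod 64: (30, 759).
General: a = 30 + 64t, b = 759 - 137t.
a ≥ 0 ⇒ t ≥ 0; b ≥ 0 ⇒ t ≤ 5. So t ∈ [0, 5]: 6 solutions.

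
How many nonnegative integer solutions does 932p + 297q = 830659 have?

gcd(932, 297) = 1.
By Bézout, 932·(29) + 297·(-91) = 1.
One solution: (35, 2687).
General: p = 35 + 297t, q = 2687 - 932t.
p ≥ 0 ⇒ t ≥ 0; q ≥ 0 ⇒ t ≤ 2. So t ∈ [0, 2]: 3 solutions.

3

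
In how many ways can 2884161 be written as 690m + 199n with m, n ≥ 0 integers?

gcd(690, 199) = 1  (690 = 3·199 + 93, 199 = 2·93 + 13, 93 = 7·13 + 2, 13 = 6·2 + 1, 2 = 2·1).
Back-substituting, 690·(-92) + 199·(319) = 1.
Scale by 2884161: one solution is (-265342812, 920047359). Reduce m mod 199: (7, 14469).
General: m = 7 + 199t, n = 14469 - 690t.
m ≥ 0 ⇒ t ≥ 0; n ≥ 0 ⇒ t ≤ 20. So t ∈ [0, 20]: 21 solutions.

21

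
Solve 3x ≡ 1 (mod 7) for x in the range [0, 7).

5

gcd(7, 3) = 1  (7 = 2*3 + 1, 3 = 3*1).
Back-substituting, 3*(-2) + 7*(1) = 1.
So 3*-2 ≡ 1 (mod 7), and -2 mod 7 = 5.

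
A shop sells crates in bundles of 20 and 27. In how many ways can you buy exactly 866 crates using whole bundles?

1

Need nonnegative integers with 20j + 27k = 866.
gcd(20, 27) = 1, and 20·(-4) + 27·(3) = 1.
So (j₀, k₀) = (-3464, 2598); general j = -3464 + 27t, k = 2598 - 20t.
j ≥ 0 ⇒ t ≥ 129; k ≥ 0 ⇒ t ≤ 129. That's 1 value of t.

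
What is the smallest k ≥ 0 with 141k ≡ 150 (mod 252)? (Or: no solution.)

gcd(252, 141) = 3  (252 = 1·141 + 111, 141 = 1·111 + 30, 111 = 3·30 + 21, 30 = 1·21 + 9, 21 = 2·9 + 3, 9 = 3·3).
3 divides 150, so solutions exist.
Back-substituting, 141·(-25) + 252·(14) = 3.
So 141·(-25) ≡ 3 (mod 252); multiply by 50: k ≡ -1250 (mod 84).
Smallest nonnegative: k = -1250 mod 84 = 10.

10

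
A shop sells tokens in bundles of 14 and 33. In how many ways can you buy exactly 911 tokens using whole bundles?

2

Need nonnegative integers with 14j + 33k = 911.
gcd(14, 33) = 1, and 14·(-7) + 33·(3) = 1.
So (j₀, k₀) = (-6377, 2733); general j = -6377 + 33t, k = 2733 - 14t.
j ≥ 0 ⇒ t ≥ 194; k ≥ 0 ⇒ t ≤ 195. That's 2 values of t.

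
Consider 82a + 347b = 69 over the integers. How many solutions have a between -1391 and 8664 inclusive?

29

gcd(347, 82):
  347 = 4*82 + 19
  82 = 4*19 + 6
  19 = 3*6 + 1
  6 = 6*1
so gcd(347, 82) = 1.
Back-substitute for Bézout coefficients:
  1 = 19 - 3*6
  ... = 82*(-55) + 347*(13)
Scale by 69: particular solution (-3795, 897); reduce a mod 347: (22, -5).
General solution: a = 22 + 347t, b = -5 - 82t for integer t.
-1391 ≤ 22 + 347t ≤ 8664 gives t ∈ [-4, 24], which is 29 values.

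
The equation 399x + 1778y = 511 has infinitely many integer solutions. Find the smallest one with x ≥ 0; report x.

gcd(1778, 399):
  1778 = 4×399 + 182
  399 = 2×182 + 35
  182 = 5×35 + 7
  35 = 5×7
so gcd(1778, 399) = 7.
7 divides 511, so solutions exist.
Back-substitute for Bézout coefficients:
  7 = 182 - 5×35
  ... = 399×(-49) + 1778×(11)
Scale by 511/7 = 73: (x₀, y₀) = (-3577, 803).
General solution: x = -3577 + 254t, y = 803 - 57t for integer t.
x ≥ 0: smallest is -3577 mod 254 = 233 (at t = 15), with y = -52.

233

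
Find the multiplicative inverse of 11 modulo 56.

51

gcd(56, 11):
  56 = 5·11 + 1
  11 = 11·1
so gcd(56, 11) = 1.
Back-substitute for Bézout coefficients:
  1 = 56 - 5·11
  ... = 11·(-5) + 56·(1)
So 11·-5 ≡ 1 (mod 56), and -5 mod 56 = 51.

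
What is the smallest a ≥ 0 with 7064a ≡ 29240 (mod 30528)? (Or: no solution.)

3133

gcd(30528, 7064) = 8  (30528 = 4×7064 + 2272, 7064 = 3×2272 + 248, 2272 = 9×248 + 40, 248 = 6×40 + 8, 40 = 5×8).
8 divides 29240, so solutions exist.
Back-substituting, 7064×(739) + 30528×(-171) = 8.
So 7064×(739) ≡ 8 (mod 30528); multiply by 3655: a ≡ 2701045 (mod 3816).
Smallest nonnegative: a = 2701045 mod 3816 = 3133.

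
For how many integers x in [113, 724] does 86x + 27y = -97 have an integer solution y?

23

gcd(86, 27) = 1  (86 = 3·27 + 5, 27 = 5·5 + 2, 5 = 2·2 + 1, 2 = 2·1).
Back-substituting, 86·(11) + 27·(-35) = 1.
Scale by -97: particular solution (-1067, 3395); reduce x mod 27: (13, -45).
General solution: x = 13 + 27t, y = -45 - 86t for integer t.
113 ≤ 13 + 27t ≤ 724 gives t ∈ [4, 26], which is 23 values.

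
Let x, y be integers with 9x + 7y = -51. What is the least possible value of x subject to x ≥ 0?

6

gcd(9, 7) = 1.
1 divides -51, so solutions exist.
By Bézout, 9·(-3) + 7·(4) = 1.
Scale by -51/1 = -51: (x₀, y₀) = (153, -204).
General solution: x = 153 + 7t, y = -204 - 9t for integer t.
x ≥ 0: smallest is 153 mod 7 = 6 (at t = -21), with y = -15.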